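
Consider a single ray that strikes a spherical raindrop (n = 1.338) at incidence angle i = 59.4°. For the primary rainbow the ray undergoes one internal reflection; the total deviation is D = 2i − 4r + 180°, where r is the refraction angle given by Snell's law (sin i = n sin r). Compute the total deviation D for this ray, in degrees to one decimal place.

138.6°

sin r = sin 59.4° / 1.338 = 0.8607/1.338 = 0.6433; r = 40.04°.
D = 2·59.4° − 4·40.04° + 180° = 118.80° − 160.15° + 180° = 138.65°.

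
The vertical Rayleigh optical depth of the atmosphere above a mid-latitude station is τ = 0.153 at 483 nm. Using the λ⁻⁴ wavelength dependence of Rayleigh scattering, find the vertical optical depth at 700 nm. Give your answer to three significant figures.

τ(700 nm) = τ(483 nm) × (483/700)⁴ = 0.153 × (0.6900)⁴ = 0.153 × 0.2267 = 0.0347.

0.0347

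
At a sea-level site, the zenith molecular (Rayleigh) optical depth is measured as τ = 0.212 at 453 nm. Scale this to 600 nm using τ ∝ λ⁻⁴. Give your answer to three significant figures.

τ(600 nm) = τ(453 nm) × (453/600)⁴ = 0.212 × (0.7550)⁴ = 0.212 × 0.3249 = 0.0689.

0.0689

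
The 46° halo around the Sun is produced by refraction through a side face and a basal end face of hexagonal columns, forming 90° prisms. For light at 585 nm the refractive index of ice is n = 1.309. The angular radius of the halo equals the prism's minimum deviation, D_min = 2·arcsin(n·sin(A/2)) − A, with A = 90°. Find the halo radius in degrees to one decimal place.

45.5°

n·sin(A/2) = 1.309 × sin 45° = 1.309 × 0.7071 = 0.9256.
D_min = 2·arcsin(0.9256) − 90° = 2 × 67.759° − 90° = 45.519°.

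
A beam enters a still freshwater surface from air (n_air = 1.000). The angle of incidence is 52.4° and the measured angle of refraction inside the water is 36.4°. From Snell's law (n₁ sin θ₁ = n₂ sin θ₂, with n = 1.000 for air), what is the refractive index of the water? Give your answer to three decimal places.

n = sin θ_i / sin θ_r = sin 52.4° / sin 36.4° = 0.7923 / 0.5934 = 1.3351.

1.335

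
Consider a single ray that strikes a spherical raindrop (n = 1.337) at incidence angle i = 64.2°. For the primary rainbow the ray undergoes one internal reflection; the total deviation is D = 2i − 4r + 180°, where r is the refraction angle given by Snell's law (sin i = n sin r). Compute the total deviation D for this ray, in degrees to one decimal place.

139.1°

sin r = sin 64.2° / 1.337 = 0.9003/1.337 = 0.6734; r = 42.33°.
D = 2·64.2° − 4·42.33° + 180° = 128.40° − 169.32° + 180° = 139.08°.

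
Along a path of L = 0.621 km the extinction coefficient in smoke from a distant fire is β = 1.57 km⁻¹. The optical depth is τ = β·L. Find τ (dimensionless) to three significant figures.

0.975

τ = β·L = 1.57 × 0.621 = 0.9750.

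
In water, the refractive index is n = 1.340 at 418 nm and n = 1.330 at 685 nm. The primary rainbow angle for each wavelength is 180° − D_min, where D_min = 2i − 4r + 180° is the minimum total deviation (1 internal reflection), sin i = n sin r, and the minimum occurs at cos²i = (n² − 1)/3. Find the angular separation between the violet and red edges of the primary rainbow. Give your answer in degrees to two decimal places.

At 418 nm (n = 1.340): cos²i = 0.26520 → i = 59.004°, r = 39.770°, D_min = 138.929°, rainbow angle = 41.071°.
At 685 nm (n = 1.330): cos²i = 0.25630 → i = 59.585°, r = 40.422°, D_min = 137.484°, rainbow angle = 42.516°.
Angular width = |41.071° − 42.516°| = 1.445°.

1.45°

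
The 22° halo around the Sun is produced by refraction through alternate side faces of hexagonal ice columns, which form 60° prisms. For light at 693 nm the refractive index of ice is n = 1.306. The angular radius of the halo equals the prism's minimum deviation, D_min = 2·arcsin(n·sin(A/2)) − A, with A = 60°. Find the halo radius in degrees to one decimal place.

n·sin(A/2) = 1.306 × sin 30° = 1.306 × 0.5000 = 0.6530.
D_min = 2·arcsin(0.6530) − 60° = 2 × 40.768° − 60° = 21.536°.

21.5°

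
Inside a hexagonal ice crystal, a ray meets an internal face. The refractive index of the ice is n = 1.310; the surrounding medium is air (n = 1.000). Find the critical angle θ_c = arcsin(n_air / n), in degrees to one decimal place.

49.8°

sin θ_c = n_air / n = 1.000 / 1.310 = 0.7634.
θ_c = arcsin(0.7634) = 49.76°.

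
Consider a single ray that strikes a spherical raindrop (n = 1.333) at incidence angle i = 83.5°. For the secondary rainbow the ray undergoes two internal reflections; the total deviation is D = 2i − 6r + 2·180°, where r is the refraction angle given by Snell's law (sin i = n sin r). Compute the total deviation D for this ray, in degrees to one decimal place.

sin r = sin 83.5° / 1.333 = 0.9936/1.333 = 0.7454; r = 48.19°.
D = 2·83.5° − 6·48.19° + 2·180° = 167.00° − 289.14° + 360° = 237.86°.

237.9°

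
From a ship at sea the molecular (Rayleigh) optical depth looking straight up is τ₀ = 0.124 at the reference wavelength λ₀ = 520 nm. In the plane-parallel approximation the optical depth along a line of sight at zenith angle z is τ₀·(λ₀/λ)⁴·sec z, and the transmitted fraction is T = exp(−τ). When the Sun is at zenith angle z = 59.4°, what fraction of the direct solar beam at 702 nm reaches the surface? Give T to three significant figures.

sec 59.4° = 1.9645.
τ = 0.124 × (520/702)⁴ × 1.9645 = 0.124 × 0.3011 × 1.9645 = 0.0733.
T = exp(−0.0733) = 0.9293.

0.929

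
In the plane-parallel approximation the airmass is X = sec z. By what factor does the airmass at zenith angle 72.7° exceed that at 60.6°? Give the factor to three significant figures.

X(72.7°)/X(60.6°) = sec 72.7° / sec 60.6° = cos 60.6° / cos 72.7° = 0.4909/0.2974 = 1.6508.

1.65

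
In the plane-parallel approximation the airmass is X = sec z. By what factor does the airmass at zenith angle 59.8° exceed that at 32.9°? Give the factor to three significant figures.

1.67

X(59.8°)/X(32.9°) = sec 59.8° / sec 32.9° = cos 32.9° / cos 59.8° = 0.8396/0.5030 = 1.6692.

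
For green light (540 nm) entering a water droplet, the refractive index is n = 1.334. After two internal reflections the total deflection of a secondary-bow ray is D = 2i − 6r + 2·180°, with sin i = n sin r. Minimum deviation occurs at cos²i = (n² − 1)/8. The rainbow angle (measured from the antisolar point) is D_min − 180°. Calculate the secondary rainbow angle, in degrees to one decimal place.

cos²i = (1.77956 − 1)/8 = 0.09744; i = arccos(0.31216) = 71.810°.
sin r = sin 71.810°/1.334 = 0.71217; r = 45.411°.
D_min = 2·71.810° − 6·45.411° + 360° = 231.153°.
Rainbow angle = D_min − 180° = 51.153°.

51.2°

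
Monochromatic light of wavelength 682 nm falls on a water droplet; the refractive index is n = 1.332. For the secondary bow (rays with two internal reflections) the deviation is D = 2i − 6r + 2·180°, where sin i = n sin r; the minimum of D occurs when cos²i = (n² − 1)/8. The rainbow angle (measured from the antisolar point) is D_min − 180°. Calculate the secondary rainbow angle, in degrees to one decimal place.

50.6°

cos²i = (1.77422 − 1)/8 = 0.09678; i = arccos(0.31109) = 71.875°.
sin r = sin 71.875°/1.332 = 0.71350; r = 45.520°.
D_min = 2·71.875° − 6·45.520° + 360° = 230.628°.
Rainbow angle = D_min − 180° = 50.628°.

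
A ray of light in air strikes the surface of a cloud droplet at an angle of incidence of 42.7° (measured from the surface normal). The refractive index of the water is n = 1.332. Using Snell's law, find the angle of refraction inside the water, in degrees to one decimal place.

Snell: sin θ_r = sin θ_i / n = sin 42.7° / 1.332 = 0.6782 / 1.332 = 0.5091.
θ_r = arcsin(0.5091) = 30.61°.

30.6°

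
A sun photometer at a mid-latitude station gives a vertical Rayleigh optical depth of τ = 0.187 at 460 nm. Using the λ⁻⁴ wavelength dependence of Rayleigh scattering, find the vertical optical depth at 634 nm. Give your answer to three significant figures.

τ(634 nm) = τ(460 nm) × (460/634)⁴ = 0.187 × (0.7256)⁴ = 0.187 × 0.2771 = 0.0518.

0.0518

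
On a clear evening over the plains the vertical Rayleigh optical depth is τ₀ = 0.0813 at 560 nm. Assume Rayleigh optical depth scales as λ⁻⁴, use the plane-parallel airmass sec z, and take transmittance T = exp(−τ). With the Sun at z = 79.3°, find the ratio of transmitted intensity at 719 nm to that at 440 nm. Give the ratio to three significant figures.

Airmass: sec 79.3° = 5.3860.
τ(719 nm) = 0.0813 × (560/719)⁴ × 5.3860 = 0.0813 × 0.3680 × 5.3860 = 0.1611.
τ(440 nm) = 0.0813 × (560/440)⁴ × 5.3860 = 0.0813 × 2.6239 × 5.3860 = 1.1489.
T(719)/T(440) = exp(τ_B − τ_A) = exp(0.9878) = 2.6853.

2.69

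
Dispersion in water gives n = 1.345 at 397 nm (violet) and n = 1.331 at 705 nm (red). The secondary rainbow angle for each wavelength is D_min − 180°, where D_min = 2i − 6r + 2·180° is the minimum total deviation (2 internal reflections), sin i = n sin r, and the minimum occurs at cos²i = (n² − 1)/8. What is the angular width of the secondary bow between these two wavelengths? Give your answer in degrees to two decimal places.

At 397 nm (n = 1.345): cos²i = 0.10113 → i = 71.458°, r = 44.821°, D_min = 233.987°, rainbow angle = 53.987°.
At 705 nm (n = 1.331): cos²i = 0.09645 → i = 71.907°, r = 45.575°, D_min = 230.365°, rainbow angle = 50.365°.
Angular width = |53.987° − 50.365°| = 3.622°.

3.62°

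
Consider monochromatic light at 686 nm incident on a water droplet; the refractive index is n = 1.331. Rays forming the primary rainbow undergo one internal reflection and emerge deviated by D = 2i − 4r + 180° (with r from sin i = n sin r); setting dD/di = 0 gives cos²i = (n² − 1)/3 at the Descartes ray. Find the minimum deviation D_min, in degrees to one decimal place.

137.6°

cos²i = (1.77156 − 1)/3 = 0.25719; i = arccos(0.50714) = 59.527°.
sin r = sin 59.527°/1.331 = 0.64753; r = 40.356°.
D_min = 2·59.527° − 4·40.356° + 180° = 137.630°.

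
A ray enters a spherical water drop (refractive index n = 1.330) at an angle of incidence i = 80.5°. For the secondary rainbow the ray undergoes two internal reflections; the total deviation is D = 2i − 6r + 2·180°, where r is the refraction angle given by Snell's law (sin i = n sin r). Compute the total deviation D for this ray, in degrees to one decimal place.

sin r = sin 80.5° / 1.330 = 0.9863/1.330 = 0.7416; r = 47.87°.
D = 2·80.5° − 6·47.87° + 2·180° = 161.00° − 287.19° + 360° = 233.81°.

233.8°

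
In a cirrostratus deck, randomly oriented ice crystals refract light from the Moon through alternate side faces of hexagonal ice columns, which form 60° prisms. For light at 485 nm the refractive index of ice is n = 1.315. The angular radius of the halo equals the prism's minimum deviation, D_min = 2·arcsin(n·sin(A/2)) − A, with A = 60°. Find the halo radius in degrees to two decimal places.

n·sin(A/2) = 1.315 × sin 30° = 1.315 × 0.5000 = 0.6575.
D_min = 2·arcsin(0.6575) − 60° = 2 × 41.109° − 60° = 22.219°.

22.22°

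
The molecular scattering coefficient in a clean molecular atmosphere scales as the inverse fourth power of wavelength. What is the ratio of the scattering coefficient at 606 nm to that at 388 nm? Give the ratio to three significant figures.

0.168

Rayleigh scattering ∝ λ⁻⁴, so the ratio of coefficients is the inverse fourth power of the wavelength ratio.
σ(606)/σ(388) = (388/606)⁴ = (0.6403)⁴ = 0.168.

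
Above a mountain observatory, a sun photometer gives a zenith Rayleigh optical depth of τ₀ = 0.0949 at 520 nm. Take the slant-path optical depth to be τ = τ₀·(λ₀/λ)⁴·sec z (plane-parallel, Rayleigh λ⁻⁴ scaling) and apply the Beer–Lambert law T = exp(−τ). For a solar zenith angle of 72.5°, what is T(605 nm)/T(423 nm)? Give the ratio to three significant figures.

1.73

Airmass: sec 72.5° = 3.3255.
τ(605 nm) = 0.0949 × (520/605)⁴ × 3.3255 = 0.0949 × 0.5457 × 3.3255 = 0.1722.
τ(423 nm) = 0.0949 × (520/423)⁴ × 3.3255 = 0.0949 × 2.2838 × 3.3255 = 0.7207.
T(605)/T(423) = exp(τ_B − τ_A) = exp(0.5485) = 1.7307.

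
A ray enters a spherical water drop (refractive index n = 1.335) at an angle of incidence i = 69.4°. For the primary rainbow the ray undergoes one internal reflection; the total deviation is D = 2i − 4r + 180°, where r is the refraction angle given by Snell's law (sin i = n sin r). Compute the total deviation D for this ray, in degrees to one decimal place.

140.7°

sin r = sin 69.4° / 1.335 = 0.9361/1.335 = 0.7012; r = 44.52°.
D = 2·69.4° − 4·44.52° + 180° = 138.80° − 178.08° + 180° = 140.72°.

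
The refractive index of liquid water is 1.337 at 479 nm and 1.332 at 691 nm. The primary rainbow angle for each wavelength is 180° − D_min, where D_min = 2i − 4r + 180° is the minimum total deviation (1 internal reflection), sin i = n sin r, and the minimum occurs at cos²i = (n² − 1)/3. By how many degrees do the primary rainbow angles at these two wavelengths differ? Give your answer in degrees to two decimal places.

0.72°

At 479 nm (n = 1.337): cos²i = 0.26252 → i = 59.178°, r = 39.964°, D_min = 138.500°, rainbow angle = 41.500°.
At 691 nm (n = 1.332): cos²i = 0.25807 → i = 59.469°, r = 40.290°, D_min = 137.776°, rainbow angle = 42.224°.
Angular width = |41.500° − 42.224°| = 0.724°.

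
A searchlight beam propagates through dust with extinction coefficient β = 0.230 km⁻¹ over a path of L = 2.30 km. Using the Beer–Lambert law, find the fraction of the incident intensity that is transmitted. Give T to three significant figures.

τ = β·L = 0.230 × 2.30 = 0.5290.
T = exp(−0.5290) = 0.5892.

0.589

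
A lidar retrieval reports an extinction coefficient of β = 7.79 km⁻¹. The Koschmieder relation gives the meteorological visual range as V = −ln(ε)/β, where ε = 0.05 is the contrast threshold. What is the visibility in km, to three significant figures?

0.385 km

V = −ln(0.05) / 7.79 = 2.996 / 7.79 = 0.3846 km.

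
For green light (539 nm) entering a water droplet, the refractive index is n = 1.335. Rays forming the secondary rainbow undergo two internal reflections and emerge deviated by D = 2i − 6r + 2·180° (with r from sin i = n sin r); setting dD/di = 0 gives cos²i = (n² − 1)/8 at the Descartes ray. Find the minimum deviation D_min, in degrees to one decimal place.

cos²i = (1.78222 − 1)/8 = 0.09778; i = arccos(0.31269) = 71.778°.
sin r = sin 71.778°/1.335 = 0.71150; r = 45.357°.
D_min = 2·71.778° − 6·45.357° + 360° = 231.414°.

231.4°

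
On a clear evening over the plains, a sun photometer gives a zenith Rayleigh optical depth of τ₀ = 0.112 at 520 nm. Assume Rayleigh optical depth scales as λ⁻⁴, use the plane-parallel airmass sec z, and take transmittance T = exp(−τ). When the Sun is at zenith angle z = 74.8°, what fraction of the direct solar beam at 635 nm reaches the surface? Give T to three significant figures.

0.825

sec 74.8° = 3.8140.
τ = 0.112 × (520/635)⁴ × 3.8140 = 0.112 × 0.4497 × 3.8140 = 0.1921.
T = exp(−0.1921) = 0.8252.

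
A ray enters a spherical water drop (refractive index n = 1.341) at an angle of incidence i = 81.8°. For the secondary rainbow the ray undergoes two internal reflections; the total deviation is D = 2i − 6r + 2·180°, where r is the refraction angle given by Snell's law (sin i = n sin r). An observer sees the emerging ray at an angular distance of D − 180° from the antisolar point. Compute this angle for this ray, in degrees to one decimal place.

58.2°

sin r = sin 81.8° / 1.341 = 0.9898/1.341 = 0.7381; r = 47.57°.
D = 2·81.8° − 6·47.57° + 2·180° = 163.60° − 285.41° + 360° = 238.19°.
Angle from antisolar point = D − 180° = 58.19°.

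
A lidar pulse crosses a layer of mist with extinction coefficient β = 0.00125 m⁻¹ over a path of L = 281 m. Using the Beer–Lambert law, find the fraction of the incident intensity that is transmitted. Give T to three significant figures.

τ = β·L = 0.00125 × 281 = 0.3513.
T = exp(−0.3513) = 0.7038.

0.704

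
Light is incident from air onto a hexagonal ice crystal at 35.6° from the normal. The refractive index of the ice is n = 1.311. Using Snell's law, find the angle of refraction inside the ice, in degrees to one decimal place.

Snell: sin θ_r = sin θ_i / n = sin 35.6° / 1.311 = 0.5821 / 1.311 = 0.4440.
θ_r = arcsin(0.4440) = 26.36°.

26.4°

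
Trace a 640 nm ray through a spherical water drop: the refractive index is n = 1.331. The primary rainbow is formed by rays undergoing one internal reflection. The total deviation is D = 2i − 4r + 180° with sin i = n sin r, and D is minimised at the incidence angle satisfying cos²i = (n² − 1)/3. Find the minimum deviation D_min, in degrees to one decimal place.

137.6°

cos²i = (1.77156 − 1)/3 = 0.25719; i = arccos(0.50714) = 59.527°.
sin r = sin 59.527°/1.331 = 0.64753; r = 40.356°.
D_min = 2·59.527° − 4·40.356° + 180° = 137.630°.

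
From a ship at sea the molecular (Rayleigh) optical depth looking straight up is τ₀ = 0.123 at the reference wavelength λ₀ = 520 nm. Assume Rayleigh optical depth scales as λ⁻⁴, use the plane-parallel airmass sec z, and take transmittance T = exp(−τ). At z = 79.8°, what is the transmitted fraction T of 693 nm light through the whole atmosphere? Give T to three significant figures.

sec 79.8° = 5.6470.
τ = 0.123 × (520/693)⁴ × 5.6470 = 0.123 × 0.3170 × 5.6470 = 0.2202.
T = exp(−0.2202) = 0.8024.

0.802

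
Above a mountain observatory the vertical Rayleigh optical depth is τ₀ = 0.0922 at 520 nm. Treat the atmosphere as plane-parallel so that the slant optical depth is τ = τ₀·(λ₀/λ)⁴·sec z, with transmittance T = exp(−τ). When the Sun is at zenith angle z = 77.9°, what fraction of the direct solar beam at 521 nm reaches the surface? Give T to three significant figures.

sec 77.9° = 4.7706.
τ = 0.0922 × (520/521)⁴ × 4.7706 = 0.0922 × 0.9923 × 4.7706 = 0.4365.
T = exp(−0.4365) = 0.6463.

0.646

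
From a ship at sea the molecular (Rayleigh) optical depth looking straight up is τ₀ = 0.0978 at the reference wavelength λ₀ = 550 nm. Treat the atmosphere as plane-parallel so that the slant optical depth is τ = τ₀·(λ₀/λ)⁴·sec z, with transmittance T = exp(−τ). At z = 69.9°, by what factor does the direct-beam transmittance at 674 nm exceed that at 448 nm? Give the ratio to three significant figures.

1.68

Airmass: sec 69.9° = 2.9099.
τ(674 nm) = 0.0978 × (550/674)⁴ × 2.9099 = 0.0978 × 0.4434 × 2.9099 = 0.1262.
τ(448 nm) = 0.0978 × (550/448)⁴ × 2.9099 = 0.0978 × 2.2716 × 2.9099 = 0.6465.
T(674)/T(448) = exp(τ_B − τ_A) = exp(0.5203) = 1.6825.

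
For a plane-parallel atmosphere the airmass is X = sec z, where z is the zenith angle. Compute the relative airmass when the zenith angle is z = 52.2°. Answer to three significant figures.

1.63

X = sec z = 1/cos 52.2° = 1/0.6129 = 1.6316.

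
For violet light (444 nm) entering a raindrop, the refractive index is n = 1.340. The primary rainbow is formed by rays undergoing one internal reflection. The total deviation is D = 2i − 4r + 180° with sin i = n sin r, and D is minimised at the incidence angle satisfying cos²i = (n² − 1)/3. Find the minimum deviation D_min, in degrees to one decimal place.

138.9°

cos²i = (1.79560 − 1)/3 = 0.26520; i = arccos(0.51498) = 59.004°.
sin r = sin 59.004°/1.340 = 0.63971; r = 39.770°.
D_min = 2·59.004° − 4·39.770° + 180° = 138.929°.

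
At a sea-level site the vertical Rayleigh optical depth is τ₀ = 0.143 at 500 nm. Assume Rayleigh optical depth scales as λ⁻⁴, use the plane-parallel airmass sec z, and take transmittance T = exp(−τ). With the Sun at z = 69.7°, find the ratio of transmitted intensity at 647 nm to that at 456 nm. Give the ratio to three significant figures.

1.57

Airmass: sec 69.7° = 2.8824.
τ(647 nm) = 0.143 × (500/647)⁴ × 2.8824 = 0.143 × 0.3567 × 2.8824 = 0.1470.
τ(456 nm) = 0.143 × (500/456)⁴ × 2.8824 = 0.143 × 1.4455 × 2.8824 = 0.5958.
T(647)/T(456) = exp(τ_B − τ_A) = exp(0.4488) = 1.5664.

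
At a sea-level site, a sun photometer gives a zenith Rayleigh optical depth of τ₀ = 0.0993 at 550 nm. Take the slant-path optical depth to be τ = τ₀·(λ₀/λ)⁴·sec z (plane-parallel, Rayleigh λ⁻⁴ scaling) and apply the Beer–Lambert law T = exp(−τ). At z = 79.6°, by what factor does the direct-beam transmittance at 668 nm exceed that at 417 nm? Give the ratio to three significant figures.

Airmass: sec 79.6° = 5.5396.
τ(668 nm) = 0.0993 × (550/668)⁴ × 5.5396 = 0.0993 × 0.4596 × 5.5396 = 0.2528.
τ(417 nm) = 0.0993 × (550/417)⁴ × 5.5396 = 0.0993 × 3.0263 × 5.5396 = 1.6647.
T(668)/T(417) = exp(τ_B − τ_A) = exp(1.4119) = 4.1037.

4.10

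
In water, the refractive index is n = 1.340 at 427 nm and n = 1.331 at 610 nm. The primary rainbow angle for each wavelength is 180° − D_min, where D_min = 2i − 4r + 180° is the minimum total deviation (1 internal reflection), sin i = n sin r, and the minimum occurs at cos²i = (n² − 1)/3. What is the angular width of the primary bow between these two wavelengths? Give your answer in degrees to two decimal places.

1.30°

At 427 nm (n = 1.340): cos²i = 0.26520 → i = 59.004°, r = 39.770°, D_min = 138.929°, rainbow angle = 41.071°.
At 610 nm (n = 1.331): cos²i = 0.25719 → i = 59.527°, r = 40.356°, D_min = 137.630°, rainbow angle = 42.370°.
Angular width = |41.071° − 42.370°| = 1.299°.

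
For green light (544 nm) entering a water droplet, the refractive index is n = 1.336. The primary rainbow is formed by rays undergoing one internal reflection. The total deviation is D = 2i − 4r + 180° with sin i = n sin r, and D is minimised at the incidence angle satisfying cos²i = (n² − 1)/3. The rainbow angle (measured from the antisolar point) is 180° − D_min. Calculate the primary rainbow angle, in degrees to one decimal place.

cos²i = (1.78490 − 1)/3 = 0.26163; i = arccos(0.51150) = 59.236°.
sin r = sin 59.236°/1.336 = 0.64318; r = 40.029°.
D_min = 2·59.236° − 4·40.029° + 180° = 138.356°.
Rainbow angle = 180° − D_min = 41.644°.

41.6°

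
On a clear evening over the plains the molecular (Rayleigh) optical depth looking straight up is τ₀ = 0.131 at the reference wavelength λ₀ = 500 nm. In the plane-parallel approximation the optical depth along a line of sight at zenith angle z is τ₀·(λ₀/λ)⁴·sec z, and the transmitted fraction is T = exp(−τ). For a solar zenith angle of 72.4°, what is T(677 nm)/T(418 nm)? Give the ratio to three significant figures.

2.13

Airmass: sec 72.4° = 3.3072.
τ(677 nm) = 0.131 × (500/677)⁴ × 3.3072 = 0.131 × 0.2975 × 3.3072 = 0.1289.
τ(418 nm) = 0.131 × (500/418)⁴ × 3.3072 = 0.131 × 2.0473 × 3.3072 = 0.8870.
T(677)/T(418) = exp(τ_B − τ_A) = exp(0.7581) = 2.1341.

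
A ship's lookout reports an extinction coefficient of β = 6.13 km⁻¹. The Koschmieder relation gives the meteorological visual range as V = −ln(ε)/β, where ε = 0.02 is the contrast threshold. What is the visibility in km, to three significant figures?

V = −ln(0.02) / 6.13 = 3.912 / 6.13 = 0.6382 km.

0.638 km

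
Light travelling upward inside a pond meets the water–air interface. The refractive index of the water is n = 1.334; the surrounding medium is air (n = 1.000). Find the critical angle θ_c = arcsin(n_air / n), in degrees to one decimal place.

48.6°

sin θ_c = n_air / n = 1.000 / 1.334 = 0.7496.
θ_c = arcsin(0.7496) = 48.56°.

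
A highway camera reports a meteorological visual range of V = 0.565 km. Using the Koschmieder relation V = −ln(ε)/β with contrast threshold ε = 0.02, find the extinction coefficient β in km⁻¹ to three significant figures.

β = −ln(0.02) / V = 3.912 / 0.565 = 6.9239 km⁻¹.

6.92 km⁻¹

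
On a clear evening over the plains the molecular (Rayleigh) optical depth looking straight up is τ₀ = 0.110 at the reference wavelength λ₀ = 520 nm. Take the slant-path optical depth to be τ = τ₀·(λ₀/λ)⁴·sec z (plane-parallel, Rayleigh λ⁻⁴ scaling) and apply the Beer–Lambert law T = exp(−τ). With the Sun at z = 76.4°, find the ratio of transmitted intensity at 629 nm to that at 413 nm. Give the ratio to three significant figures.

2.60

Airmass: sec 76.4° = 4.2527.
τ(629 nm) = 0.110 × (520/629)⁴ × 4.2527 = 0.110 × 0.4671 × 4.2527 = 0.2185.
τ(413 nm) = 0.110 × (520/413)⁴ × 4.2527 = 0.110 × 2.5131 × 4.2527 = 1.1756.
T(629)/T(413) = exp(τ_B − τ_A) = exp(0.9571) = 2.6042.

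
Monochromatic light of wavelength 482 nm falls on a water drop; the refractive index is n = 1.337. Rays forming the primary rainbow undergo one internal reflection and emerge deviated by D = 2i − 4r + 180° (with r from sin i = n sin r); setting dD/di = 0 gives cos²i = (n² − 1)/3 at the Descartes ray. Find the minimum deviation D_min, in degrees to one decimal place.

cos²i = (1.78757 − 1)/3 = 0.26252; i = arccos(0.51237) = 59.178°.
sin r = sin 59.178°/1.337 = 0.64231; r = 39.964°.
D_min = 2·59.178° − 4·39.964° + 180° = 138.500°.

138.5°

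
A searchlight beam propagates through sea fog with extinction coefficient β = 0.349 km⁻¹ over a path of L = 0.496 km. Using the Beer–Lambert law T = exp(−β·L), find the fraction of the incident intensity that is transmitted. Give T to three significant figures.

0.841

τ = β·L = 0.349 × 0.496 = 0.1731.
T = exp(−0.1731) = 0.8411.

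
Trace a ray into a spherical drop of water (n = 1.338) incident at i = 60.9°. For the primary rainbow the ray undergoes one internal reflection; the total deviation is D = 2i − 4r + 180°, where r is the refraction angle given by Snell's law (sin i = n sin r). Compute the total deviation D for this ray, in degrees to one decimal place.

138.7°

sin r = sin 60.9° / 1.338 = 0.8738/1.338 = 0.6530; r = 40.77°.
D = 2·60.9° − 4·40.77° + 180° = 121.80° − 163.09° + 180° = 138.71°.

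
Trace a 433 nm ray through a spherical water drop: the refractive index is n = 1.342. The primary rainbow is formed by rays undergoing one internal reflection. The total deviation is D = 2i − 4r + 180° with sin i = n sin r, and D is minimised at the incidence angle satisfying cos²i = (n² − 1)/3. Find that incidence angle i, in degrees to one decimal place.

cos²i = (1.342² − 1)/3 = (1.80096 − 1)/3 = 0.26699.
cos i = 0.51671, so i = 58.888°.

58.9°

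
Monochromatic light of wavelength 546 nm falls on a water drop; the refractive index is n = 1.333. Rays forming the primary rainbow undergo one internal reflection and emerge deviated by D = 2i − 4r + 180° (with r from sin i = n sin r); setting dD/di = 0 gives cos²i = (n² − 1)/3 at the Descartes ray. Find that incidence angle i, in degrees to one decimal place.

cos²i = (1.333² − 1)/3 = (1.77689 − 1)/3 = 0.25896.
cos i = 0.50888, so i = 59.410°.

59.4°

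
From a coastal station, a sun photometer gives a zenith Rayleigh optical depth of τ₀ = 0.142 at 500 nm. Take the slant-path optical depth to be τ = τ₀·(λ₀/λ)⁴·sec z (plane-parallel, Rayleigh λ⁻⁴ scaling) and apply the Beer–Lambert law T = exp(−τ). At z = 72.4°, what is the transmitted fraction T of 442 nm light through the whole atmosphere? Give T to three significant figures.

0.463

sec 72.4° = 3.3072.
τ = 0.142 × (500/442)⁴ × 3.3072 = 0.142 × 1.6375 × 3.3072 = 0.7690.
T = exp(−0.7690) = 0.4635.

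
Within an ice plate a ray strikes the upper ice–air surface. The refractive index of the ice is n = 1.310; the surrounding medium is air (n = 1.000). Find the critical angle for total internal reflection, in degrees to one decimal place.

sin θ_c = n_air / n = 1.000 / 1.310 = 0.7634.
θ_c = arcsin(0.7634) = 49.76°.

49.8°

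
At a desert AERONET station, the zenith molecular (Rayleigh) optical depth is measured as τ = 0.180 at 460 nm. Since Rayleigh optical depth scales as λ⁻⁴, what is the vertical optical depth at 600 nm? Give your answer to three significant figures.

0.0622

τ(600 nm) = τ(460 nm) × (460/600)⁴ = 0.180 × (0.7667)⁴ = 0.180 × 0.3455 = 0.0622.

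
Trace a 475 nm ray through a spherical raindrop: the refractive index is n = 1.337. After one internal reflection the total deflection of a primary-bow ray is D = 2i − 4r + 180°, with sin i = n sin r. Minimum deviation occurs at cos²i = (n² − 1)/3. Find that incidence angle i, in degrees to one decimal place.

59.2°

cos²i = (1.337² − 1)/3 = (1.78757 − 1)/3 = 0.26252.
cos i = 0.51237, so i = 59.178°.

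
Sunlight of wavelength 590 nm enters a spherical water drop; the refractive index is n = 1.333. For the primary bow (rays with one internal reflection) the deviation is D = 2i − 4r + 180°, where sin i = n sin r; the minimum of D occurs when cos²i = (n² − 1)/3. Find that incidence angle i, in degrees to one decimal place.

59.4°

cos²i = (1.333² − 1)/3 = (1.77689 − 1)/3 = 0.25896.
cos i = 0.50888, so i = 59.410°.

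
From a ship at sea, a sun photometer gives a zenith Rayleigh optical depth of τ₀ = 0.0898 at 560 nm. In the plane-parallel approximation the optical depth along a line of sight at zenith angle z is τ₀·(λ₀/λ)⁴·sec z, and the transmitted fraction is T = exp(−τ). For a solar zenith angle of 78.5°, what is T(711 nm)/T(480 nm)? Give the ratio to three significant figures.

1.94

Airmass: sec 78.5° = 5.0159.
τ(711 nm) = 0.0898 × (560/711)⁴ × 5.0159 = 0.0898 × 0.3848 × 5.0159 = 0.1733.
τ(480 nm) = 0.0898 × (560/480)⁴ × 5.0159 = 0.0898 × 1.8526 × 5.0159 = 0.8345.
T(711)/T(480) = exp(τ_B − τ_A) = exp(0.6611) = 1.9370.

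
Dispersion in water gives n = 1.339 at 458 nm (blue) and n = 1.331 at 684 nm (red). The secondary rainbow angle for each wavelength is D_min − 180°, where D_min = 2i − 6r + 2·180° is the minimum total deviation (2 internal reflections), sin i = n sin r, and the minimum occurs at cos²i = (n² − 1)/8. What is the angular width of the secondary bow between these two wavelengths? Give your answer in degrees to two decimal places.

At 458 nm (n = 1.339): cos²i = 0.09912 → i = 71.650°, r = 45.141°, D_min = 232.451°, rainbow angle = 52.451°.
At 684 nm (n = 1.331): cos²i = 0.09645 → i = 71.907°, r = 45.575°, D_min = 230.365°, rainbow angle = 50.365°.
Angular width = |52.451° − 50.365°| = 2.086°.

2.09°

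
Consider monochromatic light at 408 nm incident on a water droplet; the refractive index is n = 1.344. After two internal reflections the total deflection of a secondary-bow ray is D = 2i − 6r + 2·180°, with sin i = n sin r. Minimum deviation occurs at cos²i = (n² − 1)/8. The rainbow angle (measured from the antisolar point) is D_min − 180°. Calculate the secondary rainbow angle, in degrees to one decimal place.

53.7°

cos²i = (1.80634 − 1)/8 = 0.10079; i = arccos(0.31748) = 71.490°.
sin r = sin 71.490°/1.344 = 0.70555; r = 44.874°.
D_min = 2·71.490° − 6·44.874° + 360° = 233.733°.
Rainbow angle = D_min − 180° = 53.733°.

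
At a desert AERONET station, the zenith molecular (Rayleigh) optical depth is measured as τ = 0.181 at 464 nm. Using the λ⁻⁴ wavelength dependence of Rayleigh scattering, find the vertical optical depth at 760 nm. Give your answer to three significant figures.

τ(760 nm) = τ(464 nm) × (464/760)⁴ = 0.181 × (0.6105)⁴ = 0.181 × 0.1389 = 0.0251.

0.0251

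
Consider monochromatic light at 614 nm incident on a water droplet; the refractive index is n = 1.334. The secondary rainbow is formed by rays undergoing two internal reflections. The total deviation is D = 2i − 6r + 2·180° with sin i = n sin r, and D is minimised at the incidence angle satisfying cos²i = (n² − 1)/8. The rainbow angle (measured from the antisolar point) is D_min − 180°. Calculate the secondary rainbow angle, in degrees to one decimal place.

cos²i = (1.77956 − 1)/8 = 0.09744; i = arccos(0.31216) = 71.810°.
sin r = sin 71.810°/1.334 = 0.71217; r = 45.411°.
D_min = 2·71.810° − 6·45.411° + 360° = 231.153°.
Rainbow angle = D_min − 180° = 51.153°.

51.2°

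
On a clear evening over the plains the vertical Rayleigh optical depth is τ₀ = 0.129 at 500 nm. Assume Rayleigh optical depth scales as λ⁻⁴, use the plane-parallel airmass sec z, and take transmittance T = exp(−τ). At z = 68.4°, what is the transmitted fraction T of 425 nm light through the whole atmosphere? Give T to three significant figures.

0.511

sec 68.4° = 2.7165.
τ = 0.129 × (500/425)⁴ × 2.7165 = 0.129 × 1.9157 × 2.7165 = 0.6713.
T = exp(−0.6713) = 0.5110.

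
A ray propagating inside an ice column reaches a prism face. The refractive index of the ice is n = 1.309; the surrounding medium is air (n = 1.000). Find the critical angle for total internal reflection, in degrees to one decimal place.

sin θ_c = n_air / n = 1.000 / 1.309 = 0.7639.
θ_c = arcsin(0.7639) = 49.81°.

49.8°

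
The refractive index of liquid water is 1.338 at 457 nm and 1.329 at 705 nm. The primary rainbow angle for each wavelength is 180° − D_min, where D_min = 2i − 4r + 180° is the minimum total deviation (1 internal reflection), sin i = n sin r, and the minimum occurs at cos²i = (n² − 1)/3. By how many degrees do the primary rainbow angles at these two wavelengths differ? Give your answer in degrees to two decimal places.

1.31°

At 457 nm (n = 1.338): cos²i = 0.26341 → i = 59.120°, r = 39.899°, D_min = 138.643°, rainbow angle = 41.357°.
At 705 nm (n = 1.329): cos²i = 0.25541 → i = 59.643°, r = 40.487°, D_min = 137.337°, rainbow angle = 42.663°.
Angular width = |41.357° − 42.663°| = 1.307°.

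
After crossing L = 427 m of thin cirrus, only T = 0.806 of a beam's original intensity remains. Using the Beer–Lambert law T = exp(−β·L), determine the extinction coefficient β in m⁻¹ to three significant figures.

0.000505 m⁻¹

Beer–Lambert: T = exp(−βL) ⇒ β = −ln(T)/L = −ln(0.806)/427 = 0.2157/427 = 0.0005051 m⁻¹.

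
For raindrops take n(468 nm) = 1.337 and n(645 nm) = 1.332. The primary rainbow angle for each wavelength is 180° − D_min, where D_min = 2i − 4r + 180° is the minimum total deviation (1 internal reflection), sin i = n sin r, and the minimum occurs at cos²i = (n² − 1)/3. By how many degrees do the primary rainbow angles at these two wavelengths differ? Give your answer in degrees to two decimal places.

At 468 nm (n = 1.337): cos²i = 0.26252 → i = 59.178°, r = 39.964°, D_min = 138.500°, rainbow angle = 41.500°.
At 645 nm (n = 1.332): cos²i = 0.25807 → i = 59.469°, r = 40.290°, D_min = 137.776°, rainbow angle = 42.224°.
Angular width = |41.500° − 42.224°| = 0.724°.

0.72°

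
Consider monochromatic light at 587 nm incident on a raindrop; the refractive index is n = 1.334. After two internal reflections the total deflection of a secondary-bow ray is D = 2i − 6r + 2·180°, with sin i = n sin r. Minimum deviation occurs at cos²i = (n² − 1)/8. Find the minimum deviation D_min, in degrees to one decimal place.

231.2°

cos²i = (1.77956 − 1)/8 = 0.09744; i = arccos(0.31216) = 71.810°.
sin r = sin 71.810°/1.334 = 0.71217; r = 45.411°.
D_min = 2·71.810° − 6·45.411° + 360° = 231.153°.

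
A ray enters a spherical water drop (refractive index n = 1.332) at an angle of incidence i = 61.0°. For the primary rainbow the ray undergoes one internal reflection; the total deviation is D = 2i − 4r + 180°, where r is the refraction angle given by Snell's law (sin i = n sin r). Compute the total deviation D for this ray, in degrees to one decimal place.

137.8°

sin r = sin 61.0° / 1.332 = 0.8746/1.332 = 0.6566; r = 41.04°.
D = 2·61.0° − 4·41.04° + 180° = 122.00° − 164.17° + 180° = 137.83°.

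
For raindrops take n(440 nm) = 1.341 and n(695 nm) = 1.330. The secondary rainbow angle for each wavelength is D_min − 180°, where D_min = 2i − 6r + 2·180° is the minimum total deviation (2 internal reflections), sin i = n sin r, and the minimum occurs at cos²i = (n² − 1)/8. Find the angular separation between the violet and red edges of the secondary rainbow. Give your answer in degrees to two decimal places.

At 440 nm (n = 1.341): cos²i = 0.09979 → i = 71.586°, r = 45.034°, D_min = 232.966°, rainbow angle = 52.966°.
At 695 nm (n = 1.330): cos²i = 0.09611 → i = 71.940°, r = 45.630°, D_min = 230.101°, rainbow angle = 50.101°.
Angular width = |52.966° − 50.101°| = 2.865°.

2.86°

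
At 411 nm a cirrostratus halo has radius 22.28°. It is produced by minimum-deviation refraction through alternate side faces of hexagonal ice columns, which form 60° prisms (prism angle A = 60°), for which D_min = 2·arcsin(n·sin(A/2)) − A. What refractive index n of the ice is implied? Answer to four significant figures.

1.316

Rearranging: n = sin((D_min + A)/2) / sin(A/2).
(D_min + A)/2 = (22.28° + 60°)/2 = 41.140°.
n = sin 41.140° / sin 30° = 0.6579 / 0.5000 = 1.3158.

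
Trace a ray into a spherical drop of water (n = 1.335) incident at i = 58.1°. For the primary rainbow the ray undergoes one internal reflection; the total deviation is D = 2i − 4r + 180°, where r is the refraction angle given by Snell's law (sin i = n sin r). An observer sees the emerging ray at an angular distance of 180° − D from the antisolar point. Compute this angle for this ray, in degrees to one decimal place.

41.8°

sin r = sin 58.1° / 1.335 = 0.8490/1.335 = 0.6359; r = 39.49°.
D = 2·58.1° − 4·39.49° + 180° = 116.20° − 157.96° + 180° = 138.24°.
Angle from antisolar point = 180° − D = 41.76°.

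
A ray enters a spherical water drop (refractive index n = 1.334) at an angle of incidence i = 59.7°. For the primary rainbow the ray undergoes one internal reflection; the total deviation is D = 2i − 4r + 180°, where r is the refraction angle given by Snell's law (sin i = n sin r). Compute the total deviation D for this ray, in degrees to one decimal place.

138.1°

sin r = sin 59.7° / 1.334 = 0.8634/1.334 = 0.6472; r = 40.33°.
D = 2·59.7° − 4·40.33° + 180° = 119.40° − 161.33° + 180° = 138.07°.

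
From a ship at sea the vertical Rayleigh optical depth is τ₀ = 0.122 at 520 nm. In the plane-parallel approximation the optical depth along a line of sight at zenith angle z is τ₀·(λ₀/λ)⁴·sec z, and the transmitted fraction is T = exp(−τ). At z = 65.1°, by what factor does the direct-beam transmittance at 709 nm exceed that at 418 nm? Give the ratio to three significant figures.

1.84

Airmass: sec 65.1° = 2.3751.
τ(709 nm) = 0.122 × (520/709)⁴ × 2.3751 = 0.122 × 0.2894 × 2.3751 = 0.0838.
τ(418 nm) = 0.122 × (520/418)⁴ × 2.3751 = 0.122 × 2.3950 × 2.3751 = 0.6940.
T(709)/T(418) = exp(τ_B − τ_A) = exp(0.6101) = 1.8407.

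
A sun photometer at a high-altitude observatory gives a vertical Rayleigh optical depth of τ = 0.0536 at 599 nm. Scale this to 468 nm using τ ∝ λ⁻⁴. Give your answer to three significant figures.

τ(468 nm) = τ(599 nm) × (599/468)⁴ = 0.0536 × (1.2799)⁴ = 0.0536 × 2.6836 = 0.1438.

0.144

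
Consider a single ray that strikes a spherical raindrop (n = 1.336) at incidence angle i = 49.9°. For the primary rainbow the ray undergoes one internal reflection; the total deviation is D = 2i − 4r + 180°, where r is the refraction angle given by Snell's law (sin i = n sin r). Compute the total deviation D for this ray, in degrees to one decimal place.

sin r = sin 49.9° / 1.336 = 0.7649/1.336 = 0.5725; r = 34.93°.
D = 2·49.9° − 4·34.93° + 180° = 99.80° − 139.71° + 180° = 140.09°.

140.1°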